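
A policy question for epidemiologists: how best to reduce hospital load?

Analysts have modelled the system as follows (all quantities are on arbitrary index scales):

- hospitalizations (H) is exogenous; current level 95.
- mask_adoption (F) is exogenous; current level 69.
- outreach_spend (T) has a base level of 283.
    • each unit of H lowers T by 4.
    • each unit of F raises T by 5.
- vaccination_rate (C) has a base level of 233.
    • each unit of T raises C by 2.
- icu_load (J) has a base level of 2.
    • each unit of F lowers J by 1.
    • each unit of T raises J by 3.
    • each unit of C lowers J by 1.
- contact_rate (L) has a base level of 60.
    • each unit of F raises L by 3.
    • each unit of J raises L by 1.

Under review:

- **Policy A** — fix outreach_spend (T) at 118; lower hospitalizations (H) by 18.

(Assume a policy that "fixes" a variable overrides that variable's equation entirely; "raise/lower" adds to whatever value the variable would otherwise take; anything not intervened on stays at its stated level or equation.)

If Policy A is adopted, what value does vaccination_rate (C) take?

Policy A (T := 118, H − 18):
  H = 95 − 18 = 77
  F = 69
  T = 118
  C = 233 + 2·118 = 469

469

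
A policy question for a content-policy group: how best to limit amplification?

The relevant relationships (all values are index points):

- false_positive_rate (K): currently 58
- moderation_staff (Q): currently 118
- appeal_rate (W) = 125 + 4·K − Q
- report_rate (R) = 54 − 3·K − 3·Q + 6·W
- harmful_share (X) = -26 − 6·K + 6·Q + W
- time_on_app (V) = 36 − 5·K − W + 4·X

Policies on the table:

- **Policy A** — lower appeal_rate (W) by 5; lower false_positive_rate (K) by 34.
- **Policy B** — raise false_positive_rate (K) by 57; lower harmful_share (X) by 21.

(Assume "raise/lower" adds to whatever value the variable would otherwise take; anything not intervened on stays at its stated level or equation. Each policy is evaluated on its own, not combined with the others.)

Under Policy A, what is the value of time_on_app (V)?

2362

Policy A (W − 5, K − 34):
  K = 58 − 34 = 24
  Q = 118
  W = 125 + 4·24 − 118 (−5 from intervention) = 98
  X = -26 − 6·24 + 6·118 + 98 = 636
  V = 36 − 5·24 − 98 + 4·636 = 2362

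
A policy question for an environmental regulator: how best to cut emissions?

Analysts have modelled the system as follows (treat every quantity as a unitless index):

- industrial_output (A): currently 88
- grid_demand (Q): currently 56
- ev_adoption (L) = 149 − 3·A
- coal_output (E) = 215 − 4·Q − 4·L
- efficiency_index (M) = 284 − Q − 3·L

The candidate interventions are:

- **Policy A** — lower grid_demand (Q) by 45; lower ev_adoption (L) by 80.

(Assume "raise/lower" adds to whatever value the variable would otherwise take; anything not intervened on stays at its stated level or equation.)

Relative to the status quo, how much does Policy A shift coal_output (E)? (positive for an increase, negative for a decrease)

500

Baseline:
  A = 88
  Q = 56
  L = 149 − 3·88 = -115
  E = 215 − 4·56 − 4·(-115) = 451
Policy A (Q − 45, L − 80):
  A = 88
  Q = 56 − 45 = 11
  L = 149 − 3·88 (−80 from intervention) = -195
  E = 215 − 4·11 − 4·(-195) = 951
Change in E: 951 − 451 = 500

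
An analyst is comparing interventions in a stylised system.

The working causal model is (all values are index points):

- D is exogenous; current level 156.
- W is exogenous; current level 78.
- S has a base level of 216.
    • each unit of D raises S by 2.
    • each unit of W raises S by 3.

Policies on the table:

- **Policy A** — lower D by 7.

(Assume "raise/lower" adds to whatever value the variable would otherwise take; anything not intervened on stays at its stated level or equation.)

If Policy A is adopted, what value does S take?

Policy A (D − 7):
  D = 156 − 7 = 149
  W = 78
  S = 216 + 2·149 + 3·78 = 748

748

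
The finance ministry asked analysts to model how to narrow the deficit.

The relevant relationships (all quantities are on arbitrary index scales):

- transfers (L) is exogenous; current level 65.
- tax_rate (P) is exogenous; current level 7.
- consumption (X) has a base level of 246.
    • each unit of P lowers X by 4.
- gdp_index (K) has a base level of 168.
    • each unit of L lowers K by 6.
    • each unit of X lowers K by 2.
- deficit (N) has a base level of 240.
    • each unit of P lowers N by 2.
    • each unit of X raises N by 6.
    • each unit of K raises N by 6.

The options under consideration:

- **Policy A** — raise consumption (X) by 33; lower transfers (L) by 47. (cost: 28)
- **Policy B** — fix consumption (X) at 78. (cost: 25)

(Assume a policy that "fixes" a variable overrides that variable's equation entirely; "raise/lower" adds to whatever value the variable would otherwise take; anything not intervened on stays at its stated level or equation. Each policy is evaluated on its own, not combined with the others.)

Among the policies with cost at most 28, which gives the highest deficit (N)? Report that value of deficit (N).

-920

Policy A (X + 33, L − 47):
  L = 65 − 47 = 18
  P = 7
  X = 246 − 4·7 (+33 from intervention) = 251
  K = 168 − 6·18 − 2·251 = -442
  N = 240 − 2·7 + 6·251 + 6·(-442) = -920
Policy B (X := 78):
  L = 65
  P = 7
  X = 78
  K = 168 − 6·65 − 2·78 = -378
  N = 240 − 2·7 + 6·78 + 6·(-378) = -1574
Comparing — Policy A: N=-920, Policy B: N=-1574. Highest is -920 (Policy A).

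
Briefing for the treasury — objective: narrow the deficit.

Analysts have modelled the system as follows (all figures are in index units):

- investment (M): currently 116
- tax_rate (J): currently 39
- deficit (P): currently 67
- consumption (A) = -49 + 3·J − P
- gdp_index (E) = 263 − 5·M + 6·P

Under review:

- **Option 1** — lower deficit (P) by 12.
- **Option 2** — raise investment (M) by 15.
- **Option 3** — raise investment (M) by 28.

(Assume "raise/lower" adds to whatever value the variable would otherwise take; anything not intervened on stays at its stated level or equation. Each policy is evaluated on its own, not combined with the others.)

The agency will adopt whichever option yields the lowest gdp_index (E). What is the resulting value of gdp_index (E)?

Option 1 (P − 12):
  M = 116
  P = 67 − 12 = 55
  E = 263 − 5·116 + 6·55 = 13
Option 2 (M + 15):
  M = 116 + 15 = 131
  P = 67
  E = 263 − 5·131 + 6·67 = 10
Option 3 (M + 28):
  M = 116 + 28 = 144
  P = 67
  E = 263 − 5·144 + 6·67 = -55
Comparing — Option 1: E=13, Option 2: E=10, Option 3: E=-55. Lowest is -55 (Option 3).

-55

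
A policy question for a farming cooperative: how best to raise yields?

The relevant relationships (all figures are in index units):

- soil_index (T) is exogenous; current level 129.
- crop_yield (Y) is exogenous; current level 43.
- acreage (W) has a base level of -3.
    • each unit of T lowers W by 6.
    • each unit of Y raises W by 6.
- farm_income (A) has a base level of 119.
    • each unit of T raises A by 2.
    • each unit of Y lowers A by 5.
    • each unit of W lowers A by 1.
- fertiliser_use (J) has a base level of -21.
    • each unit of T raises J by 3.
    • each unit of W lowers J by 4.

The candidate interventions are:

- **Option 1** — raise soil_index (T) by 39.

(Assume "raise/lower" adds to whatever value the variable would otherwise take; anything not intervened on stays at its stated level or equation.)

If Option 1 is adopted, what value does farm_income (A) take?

Option 1 (T + 39):
  T = 129 + 39 = 168
  Y = 43
  W = -3 − 6·168 + 6·43 = -753
  A = 119 + 2·168 − 5·43 − (-753) = 993

993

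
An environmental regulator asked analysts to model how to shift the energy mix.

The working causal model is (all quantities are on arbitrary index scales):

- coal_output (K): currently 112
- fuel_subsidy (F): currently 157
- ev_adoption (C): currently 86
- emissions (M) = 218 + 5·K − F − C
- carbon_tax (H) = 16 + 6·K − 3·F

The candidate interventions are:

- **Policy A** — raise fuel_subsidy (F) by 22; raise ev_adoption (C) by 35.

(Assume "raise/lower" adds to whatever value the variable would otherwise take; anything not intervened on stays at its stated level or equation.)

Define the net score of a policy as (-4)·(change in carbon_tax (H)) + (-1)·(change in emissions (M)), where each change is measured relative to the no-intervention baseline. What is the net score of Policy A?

321

Baseline:
  K = 112
  F = 157
  C = 86
  M = 218 + 5·112 − 157 − 86 = 535
  H = 16 + 6·112 − 3·157 = 217
Policy A (F + 22, C + 35):
  K = 112
  F = 157 + 22 = 179
  C = 86 + 35 = 121
  M = 218 + 5·112 − 179 − 121 = 478
  H = 16 + 6·112 − 3·179 = 151
ΔH = 151 − 217 = -66; ΔM = 478 − 535 = -57
Score = (-4)·(-66) + (-1)·(-57) = 321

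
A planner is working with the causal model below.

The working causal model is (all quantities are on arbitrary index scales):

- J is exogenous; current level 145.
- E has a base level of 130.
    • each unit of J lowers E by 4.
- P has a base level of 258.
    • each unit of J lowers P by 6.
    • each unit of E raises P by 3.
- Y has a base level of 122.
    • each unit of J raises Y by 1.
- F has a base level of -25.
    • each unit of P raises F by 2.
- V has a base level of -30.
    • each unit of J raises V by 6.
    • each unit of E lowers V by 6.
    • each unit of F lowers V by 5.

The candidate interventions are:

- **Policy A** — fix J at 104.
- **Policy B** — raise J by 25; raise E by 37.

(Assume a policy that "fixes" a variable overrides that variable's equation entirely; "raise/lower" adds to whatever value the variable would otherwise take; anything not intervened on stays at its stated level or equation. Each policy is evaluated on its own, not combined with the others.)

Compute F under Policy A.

-2473

Policy A (J := 104):
  J = 104
  E = 130 − 4·104 = -286
  P = 258 − 6·104 + 3·(-286) = -1224
  F = -25 + 2·(-1224) = -2473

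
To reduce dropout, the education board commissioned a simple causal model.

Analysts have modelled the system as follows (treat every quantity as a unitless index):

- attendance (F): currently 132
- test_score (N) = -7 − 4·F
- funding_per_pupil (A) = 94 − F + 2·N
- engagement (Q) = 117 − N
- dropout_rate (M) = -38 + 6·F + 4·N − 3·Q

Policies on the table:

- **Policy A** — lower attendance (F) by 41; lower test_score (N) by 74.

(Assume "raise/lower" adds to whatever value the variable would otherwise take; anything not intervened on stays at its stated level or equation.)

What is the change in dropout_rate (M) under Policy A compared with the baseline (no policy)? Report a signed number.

Baseline:
  F = 132
  N = -7 − 4·132 = -535
  Q = 117 − (-535) = 652
  M = -38 + 6·132 + 4·(-535) − 3·652 = -3342
Policy A (F − 41, N − 74):
  F = 132 − 41 = 91
  N = -7 − 4·91 (−74 from intervention) = -445
  Q = 117 − (-445) = 562
  M = -38 + 6·91 + 4·(-445) − 3·562 = -2958
Change in M: -2958 − (-3342) = 384

384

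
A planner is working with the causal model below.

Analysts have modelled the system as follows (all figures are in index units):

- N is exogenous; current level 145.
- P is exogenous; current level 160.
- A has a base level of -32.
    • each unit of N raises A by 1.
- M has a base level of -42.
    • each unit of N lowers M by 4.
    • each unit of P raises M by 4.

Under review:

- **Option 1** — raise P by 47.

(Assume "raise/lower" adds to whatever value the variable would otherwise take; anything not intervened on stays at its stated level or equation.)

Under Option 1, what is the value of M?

Option 1 (P + 47):
  N = 145
  P = 160 + 47 = 207
  M = -42 − 4·145 + 4·207 = 206

206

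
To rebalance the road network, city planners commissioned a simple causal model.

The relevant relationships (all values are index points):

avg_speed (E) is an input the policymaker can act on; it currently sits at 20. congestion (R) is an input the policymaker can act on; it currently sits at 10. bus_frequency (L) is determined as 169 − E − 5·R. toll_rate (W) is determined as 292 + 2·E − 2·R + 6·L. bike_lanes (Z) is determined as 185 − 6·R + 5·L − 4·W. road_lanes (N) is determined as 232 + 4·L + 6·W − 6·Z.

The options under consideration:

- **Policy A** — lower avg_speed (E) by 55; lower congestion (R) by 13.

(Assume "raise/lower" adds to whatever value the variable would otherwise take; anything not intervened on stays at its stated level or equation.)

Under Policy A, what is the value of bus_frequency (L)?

Policy A (E − 55, R − 13):
  E = 20 − 55 = -35
  R = 10 − 13 = -3
  L = 169 − (-35) − 5·(-3) = 219

219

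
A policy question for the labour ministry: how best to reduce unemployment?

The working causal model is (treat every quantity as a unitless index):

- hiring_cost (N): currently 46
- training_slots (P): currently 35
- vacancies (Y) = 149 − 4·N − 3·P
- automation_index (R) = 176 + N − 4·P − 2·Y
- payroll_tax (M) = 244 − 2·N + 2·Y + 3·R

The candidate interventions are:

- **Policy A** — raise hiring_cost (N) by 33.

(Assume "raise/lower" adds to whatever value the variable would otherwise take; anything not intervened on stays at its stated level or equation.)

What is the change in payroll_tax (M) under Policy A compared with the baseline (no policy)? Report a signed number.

561

Baseline:
  N = 46
  P = 35
  Y = 149 − 4·46 − 3·35 = -140
  R = 176 + 46 − 4·35 − 2·(-140) = 362
  M = 244 − 2·46 + 2·(-140) + 3·362 = 958
Policy A (N + 33):
  N = 46 + 33 = 79
  P = 35
  Y = 149 − 4·79 − 3·35 = -272
  R = 176 + 79 − 4·35 − 2·(-272) = 659
  M = 244 − 2·79 + 2·(-272) + 3·659 = 1519
Change in M: 1519 − 958 = 561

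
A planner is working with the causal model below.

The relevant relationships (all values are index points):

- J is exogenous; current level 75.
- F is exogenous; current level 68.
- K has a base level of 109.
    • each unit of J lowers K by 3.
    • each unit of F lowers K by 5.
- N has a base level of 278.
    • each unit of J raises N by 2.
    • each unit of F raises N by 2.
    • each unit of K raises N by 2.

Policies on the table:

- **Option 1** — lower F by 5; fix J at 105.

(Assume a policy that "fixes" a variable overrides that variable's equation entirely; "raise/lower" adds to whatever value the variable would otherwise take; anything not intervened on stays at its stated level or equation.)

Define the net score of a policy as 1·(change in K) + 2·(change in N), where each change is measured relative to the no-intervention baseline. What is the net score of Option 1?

-225

Baseline:
  J = 75
  F = 68
  K = 109 − 3·75 − 5·68 = -456
  N = 278 + 2·75 + 2·68 + 2·(-456) = -348
Option 1 (F − 5, J := 105):
  J = 105
  F = 68 − 5 = 63
  K = 109 − 3·105 − 5·63 = -521
  N = 278 + 2·105 + 2·63 + 2·(-521) = -428
ΔK = -521 − (-456) = -65; ΔN = -428 − (-348) = -80
Score = 1·(-65) + 2·(-80) = -225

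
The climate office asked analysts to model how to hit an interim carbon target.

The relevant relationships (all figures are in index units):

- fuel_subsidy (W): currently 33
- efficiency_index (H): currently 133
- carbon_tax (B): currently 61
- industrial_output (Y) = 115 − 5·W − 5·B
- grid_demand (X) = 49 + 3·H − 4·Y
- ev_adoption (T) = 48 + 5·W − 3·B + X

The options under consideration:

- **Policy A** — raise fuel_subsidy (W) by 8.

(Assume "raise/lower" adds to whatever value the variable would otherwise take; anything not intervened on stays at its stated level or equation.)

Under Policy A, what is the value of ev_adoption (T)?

Policy A (W + 8):
  W = 33 + 8 = 41
  H = 133
  B = 61
  Y = 115 − 5·41 − 5·61 = -395
  X = 49 + 3·133 − 4·(-395) = 2028
  T = 48 + 5·41 − 3·61 + 2028 = 2098

2098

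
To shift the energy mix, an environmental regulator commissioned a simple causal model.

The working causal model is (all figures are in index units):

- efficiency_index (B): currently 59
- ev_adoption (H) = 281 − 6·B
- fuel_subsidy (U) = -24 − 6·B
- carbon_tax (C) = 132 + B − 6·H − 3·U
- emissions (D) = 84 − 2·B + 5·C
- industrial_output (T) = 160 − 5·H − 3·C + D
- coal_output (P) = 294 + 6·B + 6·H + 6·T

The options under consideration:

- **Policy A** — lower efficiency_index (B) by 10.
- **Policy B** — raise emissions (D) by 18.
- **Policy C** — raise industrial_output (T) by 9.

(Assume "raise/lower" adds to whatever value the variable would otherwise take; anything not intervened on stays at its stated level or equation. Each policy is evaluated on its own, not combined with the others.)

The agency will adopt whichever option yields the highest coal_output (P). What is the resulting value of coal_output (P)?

Policy A (B − 10):
  B = 59 − 10 = 49
  H = 281 − 6·49 = -13
  U = -24 − 6·49 = -318
  C = 132 + 49 − 6·(-13) − 3·(-318) = 1213
  D = 84 − 2·49 + 5·1213 = 6051
  T = 160 − 5·(-13) − 3·1213 + 6051 = 2637
  P = 294 + 6·49 + 6·(-13) + 6·2637 = 16332
Policy B (D + 18):
  B = 59
  H = 281 − 6·59 = -73
  U = -24 − 6·59 = -378
  C = 132 + 59 − 6·(-73) − 3·(-378) = 1763
  D = 84 − 2·59 + 5·1763 (+18 from intervention) = 8799
  T = 160 − 5·(-73) − 3·1763 + 8799 = 4035
  P = 294 + 6·59 + 6·(-73) + 6·4035 = 24420
Policy C (T + 9):
  B = 59
  H = 281 − 6·59 = -73
  U = -24 − 6·59 = -378
  C = 132 + 59 − 6·(-73) − 3·(-378) = 1763
  D = 84 − 2·59 + 5·1763 = 8781
  T = 160 − 5·(-73) − 3·1763 + 8781 (+9 from intervention) = 4026
  P = 294 + 6·59 + 6·(-73) + 6·4026 = 24366
Comparing — Policy A: P=16332, Policy B: P=24420, Policy C: P=24366. Highest is 24420 (Policy B).

24420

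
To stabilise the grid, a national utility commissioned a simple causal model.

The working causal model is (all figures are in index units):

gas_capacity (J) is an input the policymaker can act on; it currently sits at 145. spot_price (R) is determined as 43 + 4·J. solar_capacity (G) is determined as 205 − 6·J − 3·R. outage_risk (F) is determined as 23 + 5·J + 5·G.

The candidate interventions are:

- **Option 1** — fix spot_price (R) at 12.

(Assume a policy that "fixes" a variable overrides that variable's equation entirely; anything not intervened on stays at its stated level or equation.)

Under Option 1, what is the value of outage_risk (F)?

-2757

Option 1 (R := 12):
  J = 145
  R = 12
  G = 205 − 6·145 − 3·12 = -701
  F = 23 + 5·145 + 5·(-701) = -2757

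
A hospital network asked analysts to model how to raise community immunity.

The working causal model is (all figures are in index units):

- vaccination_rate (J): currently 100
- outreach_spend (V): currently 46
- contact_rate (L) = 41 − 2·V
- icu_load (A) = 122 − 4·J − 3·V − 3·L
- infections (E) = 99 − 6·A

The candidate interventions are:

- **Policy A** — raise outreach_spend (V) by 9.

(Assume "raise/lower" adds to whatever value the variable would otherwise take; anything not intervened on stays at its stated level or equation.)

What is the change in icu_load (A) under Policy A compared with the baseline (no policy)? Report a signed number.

27

Baseline:
  J = 100
  V = 46
  L = 41 − 2·46 = -51
  A = 122 − 4·100 − 3·46 − 3·(-51) = -263
Policy A (V + 9):
  J = 100
  V = 46 + 9 = 55
  L = 41 − 2·55 = -69
  A = 122 − 4·100 − 3·55 − 3·(-69) = -236
Change in A: -236 − (-263) = 27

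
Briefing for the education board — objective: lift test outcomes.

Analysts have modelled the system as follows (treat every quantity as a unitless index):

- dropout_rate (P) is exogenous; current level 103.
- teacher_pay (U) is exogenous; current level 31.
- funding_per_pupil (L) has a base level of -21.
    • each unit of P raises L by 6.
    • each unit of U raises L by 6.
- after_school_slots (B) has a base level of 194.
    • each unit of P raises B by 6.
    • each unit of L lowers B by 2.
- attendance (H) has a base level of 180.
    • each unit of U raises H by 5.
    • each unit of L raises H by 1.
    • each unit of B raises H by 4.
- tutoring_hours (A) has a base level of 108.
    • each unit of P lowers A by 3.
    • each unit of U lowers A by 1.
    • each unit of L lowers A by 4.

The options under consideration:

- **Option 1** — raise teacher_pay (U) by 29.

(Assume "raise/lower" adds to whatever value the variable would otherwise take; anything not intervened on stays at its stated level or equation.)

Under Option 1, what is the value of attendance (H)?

Option 1 (U + 29):
  P = 103
  U = 31 + 29 = 60
  L = -21 + 6·103 + 6·60 = 957
  B = 194 + 6·103 − 2·957 = -1102
  H = 180 + 5·60 + 957 + 4·(-1102) = -2971

-2971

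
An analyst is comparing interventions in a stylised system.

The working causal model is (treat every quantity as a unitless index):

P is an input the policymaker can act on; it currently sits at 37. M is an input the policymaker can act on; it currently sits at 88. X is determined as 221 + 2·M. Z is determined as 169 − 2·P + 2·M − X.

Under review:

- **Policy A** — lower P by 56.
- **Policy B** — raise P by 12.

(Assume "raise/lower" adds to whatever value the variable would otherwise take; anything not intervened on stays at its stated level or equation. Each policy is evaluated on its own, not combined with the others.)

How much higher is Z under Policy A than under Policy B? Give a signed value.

Policy A (P − 56):
  P = 37 − 56 = -19
  M = 88
  X = 221 + 2·88 = 397
  Z = 169 − 2·(-19) + 2·88 − 397 = -14
Policy B (P + 12):
  P = 37 + 12 = 49
  M = 88
  X = 221 + 2·88 = 397
  Z = 169 − 2·49 + 2·88 − 397 = -150
Z: -14 − (-150) = 136

136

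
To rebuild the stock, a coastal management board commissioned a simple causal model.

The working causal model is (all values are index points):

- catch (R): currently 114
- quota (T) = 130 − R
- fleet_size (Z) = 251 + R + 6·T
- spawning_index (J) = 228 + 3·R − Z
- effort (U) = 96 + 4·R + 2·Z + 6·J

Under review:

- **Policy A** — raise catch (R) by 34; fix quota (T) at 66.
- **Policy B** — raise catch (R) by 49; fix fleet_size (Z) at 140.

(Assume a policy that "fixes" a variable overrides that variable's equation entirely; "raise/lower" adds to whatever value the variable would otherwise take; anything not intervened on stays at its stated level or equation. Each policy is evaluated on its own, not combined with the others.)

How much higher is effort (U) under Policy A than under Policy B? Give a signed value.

Policy A (R + 34, T := 66):
  R = 114 + 34 = 148
  T = 66
  Z = 251 + 148 + 6·66 = 795
  J = 228 + 3·148 − 795 = -123
  U = 96 + 4·148 + 2·795 + 6·(-123) = 1540
Policy B (R + 49, Z := 140):
  R = 114 + 49 = 163
  T = 130 − 163 = -33
  Z = 140
  J = 228 + 3·163 − 140 = 577
  U = 96 + 4·163 + 2·140 + 6·577 = 4490
U: 1540 − 4490 = -2950

-2950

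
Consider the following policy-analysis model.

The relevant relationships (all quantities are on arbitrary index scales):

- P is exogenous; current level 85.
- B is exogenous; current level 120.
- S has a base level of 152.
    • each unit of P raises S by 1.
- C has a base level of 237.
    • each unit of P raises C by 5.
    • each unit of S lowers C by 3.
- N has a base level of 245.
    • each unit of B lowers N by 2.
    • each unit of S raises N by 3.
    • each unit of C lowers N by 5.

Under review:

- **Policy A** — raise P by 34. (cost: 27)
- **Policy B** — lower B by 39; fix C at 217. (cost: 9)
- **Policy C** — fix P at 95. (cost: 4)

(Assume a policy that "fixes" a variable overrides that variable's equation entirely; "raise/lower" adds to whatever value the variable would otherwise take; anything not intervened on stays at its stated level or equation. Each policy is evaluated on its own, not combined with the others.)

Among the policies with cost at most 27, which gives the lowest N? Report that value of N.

Policy A (P + 34):
  P = 85 + 34 = 119
  B = 120
  S = 152 + 119 = 271
  C = 237 + 5·119 − 3·271 = 19
  N = 245 − 2·120 + 3·271 − 5·19 = 723
Policy B (B − 39, C := 217):
  P = 85
  B = 120 − 39 = 81
  S = 152 + 85 = 237
  C = 217
  N = 245 − 2·81 + 3·237 − 5·217 = -291
Policy C (P := 95):
  P = 95
  B = 120
  S = 152 + 95 = 247
  C = 237 + 5·95 − 3·247 = -29
  N = 245 − 2·120 + 3·247 − 5·(-29) = 891
Comparing — Policy A: N=723, Policy B: N=-291, Policy C: N=891. Lowest is -291 (Policy B).

-291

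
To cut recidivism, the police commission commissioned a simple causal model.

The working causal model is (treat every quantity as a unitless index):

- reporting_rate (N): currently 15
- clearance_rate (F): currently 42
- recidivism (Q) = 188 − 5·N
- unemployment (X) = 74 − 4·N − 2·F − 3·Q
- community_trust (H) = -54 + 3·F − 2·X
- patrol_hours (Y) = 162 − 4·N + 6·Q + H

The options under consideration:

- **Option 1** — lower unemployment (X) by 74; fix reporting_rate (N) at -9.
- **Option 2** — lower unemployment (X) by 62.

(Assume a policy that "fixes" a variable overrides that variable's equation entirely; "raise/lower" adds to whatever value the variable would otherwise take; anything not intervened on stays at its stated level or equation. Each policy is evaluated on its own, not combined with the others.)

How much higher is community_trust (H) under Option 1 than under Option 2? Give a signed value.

Option 1 (X − 74, N := -9):
  N = -9
  F = 42
  Q = 188 − 5·(-9) = 233
  X = 74 − 4·(-9) − 2·42 − 3·233 (−74 from intervention) = -747
  H = -54 + 3·42 − 2·(-747) = 1566
Option 2 (X − 62):
  N = 15
  F = 42
  Q = 188 − 5·15 = 113
  X = 74 − 4·15 − 2·42 − 3·113 (−62 from intervention) = -471
  H = -54 + 3·42 − 2·(-471) = 1014
H: 1566 − 1014 = 552

552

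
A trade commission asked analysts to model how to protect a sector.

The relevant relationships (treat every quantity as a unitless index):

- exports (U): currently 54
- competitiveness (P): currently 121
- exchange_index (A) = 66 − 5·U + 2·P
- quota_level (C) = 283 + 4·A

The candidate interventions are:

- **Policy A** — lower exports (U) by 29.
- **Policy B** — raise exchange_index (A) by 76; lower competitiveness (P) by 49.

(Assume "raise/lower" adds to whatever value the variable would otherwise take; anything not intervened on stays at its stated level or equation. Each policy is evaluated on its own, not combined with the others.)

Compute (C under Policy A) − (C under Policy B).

Policy A (U − 29):
  U = 54 − 29 = 25
  P = 121
  A = 66 − 5·25 + 2·121 = 183
  C = 283 + 4·183 = 1015
Policy B (A + 76, P − 49):
  U = 54
  P = 121 − 49 = 72
  A = 66 − 5·54 + 2·72 (+76 from intervention) = 16
  C = 283 + 4·16 = 347
C: 1015 − 347 = 668

668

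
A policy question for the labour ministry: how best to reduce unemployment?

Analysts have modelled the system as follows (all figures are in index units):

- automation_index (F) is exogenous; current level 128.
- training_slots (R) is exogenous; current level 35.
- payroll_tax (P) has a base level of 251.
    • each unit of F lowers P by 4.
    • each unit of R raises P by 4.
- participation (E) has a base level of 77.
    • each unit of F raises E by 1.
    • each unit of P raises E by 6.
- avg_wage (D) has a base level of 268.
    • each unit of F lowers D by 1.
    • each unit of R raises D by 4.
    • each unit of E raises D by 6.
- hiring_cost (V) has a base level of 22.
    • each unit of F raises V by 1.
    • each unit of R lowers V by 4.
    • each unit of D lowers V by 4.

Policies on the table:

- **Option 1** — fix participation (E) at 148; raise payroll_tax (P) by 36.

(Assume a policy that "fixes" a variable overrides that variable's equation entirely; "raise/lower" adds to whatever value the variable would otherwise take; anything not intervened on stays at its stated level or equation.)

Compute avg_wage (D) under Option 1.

Option 1 (E := 148, P + 36):
  F = 128
  R = 35
  P = 251 − 4·128 + 4·35 (+36 from intervention) = -85
  E = 148
  D = 268 − 128 + 4·35 + 6·148 = 1168

1168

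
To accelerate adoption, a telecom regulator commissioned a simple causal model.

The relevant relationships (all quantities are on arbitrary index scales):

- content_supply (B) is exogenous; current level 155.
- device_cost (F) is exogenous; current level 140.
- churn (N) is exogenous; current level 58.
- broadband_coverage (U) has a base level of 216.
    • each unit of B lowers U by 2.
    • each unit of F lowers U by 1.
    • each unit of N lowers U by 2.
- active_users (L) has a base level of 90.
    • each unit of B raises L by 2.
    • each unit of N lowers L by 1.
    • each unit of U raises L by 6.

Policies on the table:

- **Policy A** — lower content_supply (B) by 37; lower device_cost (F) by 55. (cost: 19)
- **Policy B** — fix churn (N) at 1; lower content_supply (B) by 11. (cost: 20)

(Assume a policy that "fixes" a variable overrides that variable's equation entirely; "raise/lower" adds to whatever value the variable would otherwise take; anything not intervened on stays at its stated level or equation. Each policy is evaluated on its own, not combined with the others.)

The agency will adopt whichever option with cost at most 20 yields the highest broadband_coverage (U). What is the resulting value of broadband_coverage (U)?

Policy A (B − 37, F − 55):
  B = 155 − 37 = 118
  F = 140 − 55 = 85
  N = 58
  U = 216 − 2·118 − 85 − 2·58 = -221
Policy B (N := 1, B − 11):
  B = 155 − 11 = 144
  F = 140
  N = 1
  U = 216 − 2·144 − 140 − 2·1 = -214
Comparing — Policy A: U=-221, Policy B: U=-214. Highest is -214 (Policy B).

-214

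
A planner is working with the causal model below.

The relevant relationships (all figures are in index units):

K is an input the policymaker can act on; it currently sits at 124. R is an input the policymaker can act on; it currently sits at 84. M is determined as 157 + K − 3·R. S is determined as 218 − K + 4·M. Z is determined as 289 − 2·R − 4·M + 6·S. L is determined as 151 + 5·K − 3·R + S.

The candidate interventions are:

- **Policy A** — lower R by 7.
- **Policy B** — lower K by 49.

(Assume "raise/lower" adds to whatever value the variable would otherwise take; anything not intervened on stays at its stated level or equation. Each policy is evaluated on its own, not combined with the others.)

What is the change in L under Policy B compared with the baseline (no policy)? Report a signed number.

-392

Baseline:
  K = 124
  R = 84
  M = 157 + 124 − 3·84 = 29
  S = 218 − 124 + 4·29 = 210
  L = 151 + 5·124 − 3·84 + 210 = 729
Policy B (K − 49):
  K = 124 − 49 = 75
  R = 84
  M = 157 + 75 − 3·84 = -20
  S = 218 − 75 + 4·(-20) = 63
  L = 151 + 5·75 − 3·84 + 63 = 337
Change in L: 337 − 729 = -392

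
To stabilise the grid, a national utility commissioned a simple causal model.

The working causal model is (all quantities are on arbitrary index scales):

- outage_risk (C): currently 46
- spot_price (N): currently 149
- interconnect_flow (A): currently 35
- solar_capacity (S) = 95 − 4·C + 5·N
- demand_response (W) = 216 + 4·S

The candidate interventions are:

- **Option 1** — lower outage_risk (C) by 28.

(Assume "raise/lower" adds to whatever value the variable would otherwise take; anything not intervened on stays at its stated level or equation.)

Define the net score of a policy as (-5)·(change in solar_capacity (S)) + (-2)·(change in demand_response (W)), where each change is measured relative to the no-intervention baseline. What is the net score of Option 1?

Baseline:
  C = 46
  N = 149
  S = 95 − 4·46 + 5·149 = 656
  W = 216 + 4·656 = 2840
Option 1 (C − 28):
  C = 46 − 28 = 18
  N = 149
  S = 95 − 4·18 + 5·149 = 768
  W = 216 + 4·768 = 3288
ΔS = 768 − 656 = 112; ΔW = 3288 − 2840 = 448
Score = (-5)·112 + (-2)·448 = -1456

-1456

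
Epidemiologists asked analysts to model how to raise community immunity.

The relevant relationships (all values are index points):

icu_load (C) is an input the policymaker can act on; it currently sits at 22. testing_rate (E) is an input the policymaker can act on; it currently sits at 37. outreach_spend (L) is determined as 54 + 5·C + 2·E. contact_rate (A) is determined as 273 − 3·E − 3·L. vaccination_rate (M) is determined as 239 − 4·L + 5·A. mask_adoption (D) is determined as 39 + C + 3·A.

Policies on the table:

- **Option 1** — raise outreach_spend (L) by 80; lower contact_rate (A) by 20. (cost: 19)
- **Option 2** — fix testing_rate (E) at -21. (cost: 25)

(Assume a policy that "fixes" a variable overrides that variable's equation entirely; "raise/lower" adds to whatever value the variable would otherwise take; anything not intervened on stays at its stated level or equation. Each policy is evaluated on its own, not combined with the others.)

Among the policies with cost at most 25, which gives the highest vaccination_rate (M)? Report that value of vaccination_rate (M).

-399

Option 1 (L + 80, A − 20):
  C = 22
  E = 37
  L = 54 + 5·22 + 2·37 (+80 from intervention) = 318
  A = 273 − 3·37 − 3·318 (−20 from intervention) = -812
  M = 239 − 4·318 + 5·(-812) = -5093
Option 2 (E := -21):
  C = 22
  E = -21
  L = 54 + 5·22 + 2·(-21) = 122
  A = 273 − 3·(-21) − 3·122 = -30
  M = 239 − 4·122 + 5·(-30) = -399
Comparing — Option 1: M=-5093, Option 2: M=-399. Highest is -399 (Option 2).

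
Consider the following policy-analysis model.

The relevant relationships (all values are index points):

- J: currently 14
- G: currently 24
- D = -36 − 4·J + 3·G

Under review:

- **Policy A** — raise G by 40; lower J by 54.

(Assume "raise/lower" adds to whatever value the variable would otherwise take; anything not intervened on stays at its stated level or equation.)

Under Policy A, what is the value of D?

Policy A (G + 40, J − 54):
  J = 14 − 54 = -40
  G = 24 + 40 = 64
  D = -36 − 4·(-40) + 3·64 = 316

316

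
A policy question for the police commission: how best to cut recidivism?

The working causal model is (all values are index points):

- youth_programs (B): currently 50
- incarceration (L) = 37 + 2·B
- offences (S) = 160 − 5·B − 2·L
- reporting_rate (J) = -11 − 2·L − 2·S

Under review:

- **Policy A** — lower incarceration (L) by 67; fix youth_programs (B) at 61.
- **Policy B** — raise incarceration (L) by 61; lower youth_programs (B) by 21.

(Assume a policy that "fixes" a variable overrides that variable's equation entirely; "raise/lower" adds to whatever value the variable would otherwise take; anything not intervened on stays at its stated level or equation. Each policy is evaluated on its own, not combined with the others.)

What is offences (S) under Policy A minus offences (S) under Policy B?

Policy A (L − 67, B := 61):
  B = 61
  L = 37 + 2·61 (−67 from intervention) = 92
  S = 160 − 5·61 − 2·92 = -329
Policy B (L + 61, B − 21):
  B = 50 − 21 = 29
  L = 37 + 2·29 (+61 from intervention) = 156
  S = 160 − 5·29 − 2·156 = -297
S: -329 − (-297) = -32

-32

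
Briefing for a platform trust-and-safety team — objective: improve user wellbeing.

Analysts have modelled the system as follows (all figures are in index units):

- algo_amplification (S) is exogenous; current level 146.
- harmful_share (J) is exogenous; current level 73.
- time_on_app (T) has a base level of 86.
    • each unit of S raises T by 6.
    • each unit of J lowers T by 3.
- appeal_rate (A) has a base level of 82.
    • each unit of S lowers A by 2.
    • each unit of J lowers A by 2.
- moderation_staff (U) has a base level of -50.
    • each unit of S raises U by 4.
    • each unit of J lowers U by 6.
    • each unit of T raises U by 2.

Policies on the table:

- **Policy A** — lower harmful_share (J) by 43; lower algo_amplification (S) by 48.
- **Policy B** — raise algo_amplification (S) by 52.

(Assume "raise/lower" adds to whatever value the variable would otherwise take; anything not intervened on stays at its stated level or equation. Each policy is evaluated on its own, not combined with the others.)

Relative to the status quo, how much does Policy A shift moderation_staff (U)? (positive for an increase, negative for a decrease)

-252

Baseline:
  S = 146
  J = 73
  T = 86 + 6·146 − 3·73 = 743
  U = -50 + 4·146 − 6·73 + 2·743 = 1582
Policy A (J − 43, S − 48):
  S = 146 − 48 = 98
  J = 73 − 43 = 30
  T = 86 + 6·98 − 3·30 = 584
  U = -50 + 4·98 − 6·30 + 2·584 = 1330
Change in U: 1330 − 1582 = -252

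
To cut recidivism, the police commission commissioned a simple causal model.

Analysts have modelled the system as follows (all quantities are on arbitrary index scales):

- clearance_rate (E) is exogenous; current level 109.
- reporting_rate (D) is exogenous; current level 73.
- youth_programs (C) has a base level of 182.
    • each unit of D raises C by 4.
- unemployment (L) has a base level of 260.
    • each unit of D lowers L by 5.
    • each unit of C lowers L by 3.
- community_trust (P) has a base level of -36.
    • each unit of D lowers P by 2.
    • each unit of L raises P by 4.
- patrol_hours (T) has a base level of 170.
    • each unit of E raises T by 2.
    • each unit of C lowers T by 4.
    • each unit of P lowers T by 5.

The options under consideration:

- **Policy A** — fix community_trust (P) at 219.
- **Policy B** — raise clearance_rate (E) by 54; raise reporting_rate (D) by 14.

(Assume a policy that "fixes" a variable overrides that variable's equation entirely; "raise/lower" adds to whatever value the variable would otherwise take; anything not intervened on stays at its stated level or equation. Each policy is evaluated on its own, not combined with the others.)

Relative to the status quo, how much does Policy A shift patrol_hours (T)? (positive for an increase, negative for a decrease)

-32545

Baseline:
  E = 109
  D = 73
  C = 182 + 4·73 = 474
  L = 260 − 5·73 − 3·474 = -1527
  P = -36 − 2·73 + 4·(-1527) = -6290
  T = 170 + 2·109 − 4·474 − 5·(-6290) = 29942
Policy A (P := 219):
  E = 109
  D = 73
  C = 182 + 4·73 = 474
  L = 260 − 5·73 − 3·474 = -1527
  P = 219
  T = 170 + 2·109 − 4·474 − 5·219 = -2603
Change in T: -2603 − 29942 = -32545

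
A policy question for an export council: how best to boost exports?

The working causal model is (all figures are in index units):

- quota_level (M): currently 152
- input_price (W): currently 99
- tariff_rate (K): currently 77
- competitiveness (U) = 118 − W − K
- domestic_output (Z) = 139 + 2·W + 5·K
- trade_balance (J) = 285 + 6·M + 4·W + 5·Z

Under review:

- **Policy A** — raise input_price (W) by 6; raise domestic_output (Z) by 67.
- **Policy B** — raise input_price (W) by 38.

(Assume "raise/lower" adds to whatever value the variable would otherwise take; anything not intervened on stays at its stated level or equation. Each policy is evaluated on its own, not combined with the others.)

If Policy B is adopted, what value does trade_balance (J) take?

Policy B (W + 38):
  M = 152
  W = 99 + 38 = 137
  K = 77
  Z = 139 + 2·137 + 5·77 = 798
  J = 285 + 6·152 + 4·137 + 5·798 = 5735

5735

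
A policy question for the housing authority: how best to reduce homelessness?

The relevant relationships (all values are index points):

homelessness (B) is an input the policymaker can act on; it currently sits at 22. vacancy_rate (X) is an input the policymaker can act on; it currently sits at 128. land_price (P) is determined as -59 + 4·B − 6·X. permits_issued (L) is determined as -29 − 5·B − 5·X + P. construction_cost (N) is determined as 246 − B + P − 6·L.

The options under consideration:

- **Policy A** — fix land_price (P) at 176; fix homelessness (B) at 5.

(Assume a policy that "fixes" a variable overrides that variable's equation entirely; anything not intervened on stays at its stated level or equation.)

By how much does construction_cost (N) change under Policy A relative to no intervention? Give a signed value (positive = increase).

Baseline:
  B = 22
  X = 128
  P = -59 + 4·22 − 6·128 = -739
  L = -29 − 5·22 − 5·128 + (-739) = -1518
  N = 246 − 22 + (-739) − 6·(-1518) = 8593
Policy A (P := 176, B := 5):
  B = 5
  X = 128
  P = 176
  L = -29 − 5·5 − 5·128 + 176 = -518
  N = 246 − 5 + 176 − 6·(-518) = 3525
Change in N: 3525 − 8593 = -5068

-5068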